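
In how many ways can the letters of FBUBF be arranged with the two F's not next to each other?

There are 5!/(2!·2!) = 30 arrangements of FBUBF in total.
If the two F's are adjacent, glue them into one block, leaving 4 items to arrange: (4)!/(2!) = 12 ways.
Hence 30 − 12 = 18.

18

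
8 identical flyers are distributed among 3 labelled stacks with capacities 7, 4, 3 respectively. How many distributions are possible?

19

Without the upper bounds there are C(10,2) = 45 ways to split 8 among 3 stacks.
Subtract solutions that violate a single cap (substitute x_i' = x_i − (cap_i+1)): x_1 ≥ 8 gives C(2,2) = 1; x_2 ≥ 5 gives C(5,2) = 10; x_3 ≥ 4 gives C(6,2) = 15. Together 26.
No two caps can be exceeded simultaneously, so the pair terms are all 0.
By inclusion–exclusion the count is 45 − 26 + 0 = 19.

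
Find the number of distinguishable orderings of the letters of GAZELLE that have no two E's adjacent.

900

There are 7!/(2!·2!) = 1260 arrangements of GAZELLE in total.
If the two E's are adjacent, glue them into one block, leaving 6 items to arrange: (6)!/(2!) = 360 ways.
Subtracting, 1260 − 360 = 900 arrangements keep the E's apart.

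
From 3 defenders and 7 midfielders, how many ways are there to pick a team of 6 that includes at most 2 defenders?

Split by how many defenders are chosen (0 through 2).
Sum: C(3,0)·C(7,6) + C(3,1)·C(7,5) + C(3,2)·C(7,4) = 7 + 63 + 105 = 175.

175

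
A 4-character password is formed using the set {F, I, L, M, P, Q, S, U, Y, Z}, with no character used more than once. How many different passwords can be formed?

5040

With no repetition, fill the 4 characters in order: 10 choices, then 9, down to 7.
That product is 10 × 9 × 8 × 7 = 5040.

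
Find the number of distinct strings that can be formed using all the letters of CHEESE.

120

CHEESE has 6 letters with E appearing 3 times.
The number of distinct arrangements is 6!/(3!) = 720/6 = 120.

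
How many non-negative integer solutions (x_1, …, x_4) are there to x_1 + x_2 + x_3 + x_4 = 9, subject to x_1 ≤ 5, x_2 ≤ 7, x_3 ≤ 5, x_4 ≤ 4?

By stars and bars, unrestricted non-negative solutions to x_1+…+x_4 = 9 number C(9+3,3) = 220.
Subtract solutions that violate a single cap (substitute x_i' = x_i − (cap_i+1)): x_1 ≥ 6 gives C(6,3) = 20; x_2 ≥ 8 gives C(4,3) = 4; x_3 ≥ 6 gives C(6,3) = 20; x_4 ≥ 5 gives C(7,3) = 35. Together 79.
No two caps can be exceeded simultaneously, so the pair terms are all 0.
By inclusion–exclusion the count is 220 − 79 + 0 = 141.

141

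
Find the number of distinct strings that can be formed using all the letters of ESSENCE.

Letter multiplicities in ESSENCE: C×1, E×3, N×1, S×2.
Dividing 7! = 5040 by 3!·2! = 12 for the repeated letters gives 420.

420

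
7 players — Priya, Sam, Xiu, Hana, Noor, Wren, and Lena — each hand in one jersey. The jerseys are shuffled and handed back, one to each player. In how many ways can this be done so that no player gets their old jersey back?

1854

Count assignments avoiding every fixed point. For any j of the 7 players fixed to their old jersey, the other 7−j can be arranged in (7−j)! ways.
By inclusion–exclusion this is Σ_{j=0}^{7} (−1)^j C(7,j)·(7−j)!.
Computing: 5040 − 5040 + 2520 − 840 + 210 − 42 + 7 − 1 = 1854.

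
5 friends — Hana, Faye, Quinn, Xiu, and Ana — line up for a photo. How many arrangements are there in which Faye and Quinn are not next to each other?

72

There are 5! = 120 arrangements in all. If Faye and Quinn are adjacent, merging them into one block gives 2·(4)! = 48 arrangements.
Complementary counting: 120 − 48 = 72.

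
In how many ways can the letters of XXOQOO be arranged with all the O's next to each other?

Treat the 3 copies of O as a single block. The multiset to arrange is then {OOO, Q, X, X}, 4 items in all.
That gives (4)!/(2!) = 12 arrangements.

12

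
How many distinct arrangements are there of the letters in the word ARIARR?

ARIARR has 6 letters with A appearing twice and R appearing 3 times.
Dividing 6! = 720 by 3!·2! = 12 for the repeated letters gives 60.

60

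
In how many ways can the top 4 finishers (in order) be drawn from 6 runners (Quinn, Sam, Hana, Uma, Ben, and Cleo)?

360

This is an ordered selection of 4 from 6: P(6,4).
That gives 6 × 5 × 4 × 3 = 360.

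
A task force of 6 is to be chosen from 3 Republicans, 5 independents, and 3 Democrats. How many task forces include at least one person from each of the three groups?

405

Unrestricted: C(11,6) = 462 ways to pick any 6 of the 11.
Subtract selections that omit an entire group: no Republicans → C(8,6) = 28; no independents → C(6,6) = 1; no Democrats → C(8,6) = 28.
Add back selections omitting two groups (i.e. drawn from a single group): C(3,6) + C(5,6) + C(3,6) = 0.
By inclusion–exclusion: 462 − 57 + 0 = 405.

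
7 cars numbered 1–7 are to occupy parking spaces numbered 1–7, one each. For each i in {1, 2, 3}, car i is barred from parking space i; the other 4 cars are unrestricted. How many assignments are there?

Let Aᵢ (for i ∈ {1, 2, 3}) be the placements that put car i in its forbidden parking space. Any j of these fix j positions, leaving (7−j)! ways to fill the rest, and there are C(3,j) ways to pick which j.
By inclusion–exclusion, the number of valid placements is Σ_{j=0}^{3} (−1)^j C(3,j)·(7−j)!.
Computing: 5040 − 2160 + 360 − 24 = 3216.

3216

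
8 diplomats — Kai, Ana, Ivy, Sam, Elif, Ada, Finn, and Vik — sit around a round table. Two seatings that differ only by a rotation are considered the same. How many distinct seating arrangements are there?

Fix one person's seat to break rotational symmetry; the remaining 7 people can be arranged in (7)! = 5040 ways.

5040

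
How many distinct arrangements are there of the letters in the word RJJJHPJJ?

Letter multiplicities in RJJJHPJJ: H×1, J×5, P×1, R×1.
The number of distinct arrangements is 8!/(5!) = 40320/120 = 336.

336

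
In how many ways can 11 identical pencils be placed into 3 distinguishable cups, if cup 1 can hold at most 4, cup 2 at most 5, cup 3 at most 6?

15

By stars and bars, unrestricted non-negative solutions to x_1+…+x_3 = 11 number C(11+2,2) = 78.
Subtract solutions that violate a single cap (substitute x_i' = x_i − (cap_i+1)): x_1 ≥ 5 gives C(8,2) = 28; x_2 ≥ 6 gives C(7,2) = 21; x_3 ≥ 7 gives C(6,2) = 15. Together 64.
Add back pairs where two caps are both exceeded: 1 + 0 + 0 = 1.
By inclusion–exclusion the count is 78 − 64 + 1 = 15.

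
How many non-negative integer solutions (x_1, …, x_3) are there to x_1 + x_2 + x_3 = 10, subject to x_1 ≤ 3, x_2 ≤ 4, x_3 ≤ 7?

14

By stars and bars, unrestricted non-negative solutions to x_1+…+x_3 = 10 number C(10+2,2) = 66.
Subtract solutions that violate a single cap (substitute x_i' = x_i − (cap_i+1)): x_1 ≥ 4 gives C(8,2) = 28; x_2 ≥ 5 gives C(7,2) = 21; x_3 ≥ 8 gives C(4,2) = 6. Together 55.
Add back pairs where two caps are both exceeded: 3 + 0 + 0 = 3.
By inclusion–exclusion the count is 66 − 55 + 3 = 14.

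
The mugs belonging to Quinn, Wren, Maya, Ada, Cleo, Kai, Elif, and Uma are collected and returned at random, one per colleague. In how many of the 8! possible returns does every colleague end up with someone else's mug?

This is the derangement count D_8: permutations of 8 items with no fixed point.
By inclusion–exclusion this is Σ_{j=0}^{8} (−1)^j C(8,j)·(8−j)!.
Computing: 40320 − 40320 + 20160 − 6720 + 1680 − 336 + 56 − 8 + 1 = 14833.

14833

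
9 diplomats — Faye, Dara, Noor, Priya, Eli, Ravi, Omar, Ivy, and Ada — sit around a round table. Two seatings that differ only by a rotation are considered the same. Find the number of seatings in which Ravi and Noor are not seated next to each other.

30240

Without the restriction there are (8)! = 40320 seatings.
Seatings with Ravi beside Noor: treat them as a block with 2 internal orders, giving 2 × (7)! = 10080.
Subtracting, 40320 − 10080 = 30240.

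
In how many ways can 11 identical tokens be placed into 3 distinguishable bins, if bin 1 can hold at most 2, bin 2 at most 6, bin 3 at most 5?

6

Without the upper bounds there are C(13,2) = 78 ways to split 11 among 3 bins.
Subtract solutions that violate a single cap (substitute x_i' = x_i − (cap_i+1)): x_1 ≥ 3 gives C(10,2) = 45; x_2 ≥ 7 gives C(6,2) = 15; x_3 ≥ 6 gives C(7,2) = 21. Together 81.
Add back pairs where two caps are both exceeded: 3 + 6 + 0 = 9.
By inclusion–exclusion the count is 78 − 81 + 9 = 6.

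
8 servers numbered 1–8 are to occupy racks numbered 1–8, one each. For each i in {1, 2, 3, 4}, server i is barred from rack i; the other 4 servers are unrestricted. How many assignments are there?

24024

Let Aᵢ (for 1 ≤ i ≤ 4) be the placements that put server i in its forbidden rack. Any j of these fix j positions, leaving (8−j)! ways to fill the rest, and there are C(4,j) ways to pick which j.
By inclusion–exclusion, the number of valid placements is Σ_{j=0}^{4} (−1)^j C(4,j)·(8−j)!.
Computing: 40320 − 20160 + 4320 − 480 + 24 = 24024.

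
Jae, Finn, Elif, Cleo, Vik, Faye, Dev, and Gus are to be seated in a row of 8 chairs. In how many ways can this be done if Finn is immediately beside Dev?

Place the 6 others and the Finn-Dev pair as 7 objects in a line; the pair has 2 internal arrangements.
So the count is 2·(7)! = 10080.

10080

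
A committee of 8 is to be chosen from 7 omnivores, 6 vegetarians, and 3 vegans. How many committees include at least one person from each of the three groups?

11529

Unrestricted: C(16,8) = 12870 ways to pick any 8 of the 16.
Selections missing a whole group: no omnivores → C(9,8) = 9; no vegetarians → C(10,8) = 45; no vegans → C(13,8) = 1287.
Add back selections omitting two groups (i.e. drawn from a single group): C(7,8) + C(6,8) + C(3,8) = 0.
By inclusion–exclusion: 12870 − 1341 + 0 = 11529.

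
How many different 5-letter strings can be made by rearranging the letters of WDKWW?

20

The 5 letters of WDKWW have repeats: W appearing 3 times.
So there are 5! / (3!) = 20 distinguishable arrangements.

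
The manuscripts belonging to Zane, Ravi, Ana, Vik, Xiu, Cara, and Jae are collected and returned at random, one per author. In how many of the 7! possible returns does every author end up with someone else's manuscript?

Count assignments avoiding every fixed point. For any j of the 7 authors fixed to their own manuscript, the other 7−j can be arranged in (7−j)! ways.
By inclusion–exclusion this is Σ_{j=0}^{7} (−1)^j C(7,j)·(7−j)!.
Computing: 5040 − 5040 + 2520 − 840 + 210 − 42 + 7 − 1 = 1854.

1854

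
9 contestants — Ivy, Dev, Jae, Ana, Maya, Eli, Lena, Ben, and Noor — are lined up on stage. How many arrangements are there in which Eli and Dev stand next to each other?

80640

Place the 7 others and the Eli-Dev pair as 8 objects in a line; the pair has 2 internal arrangements.
So the count is 2·(8)! = 80640.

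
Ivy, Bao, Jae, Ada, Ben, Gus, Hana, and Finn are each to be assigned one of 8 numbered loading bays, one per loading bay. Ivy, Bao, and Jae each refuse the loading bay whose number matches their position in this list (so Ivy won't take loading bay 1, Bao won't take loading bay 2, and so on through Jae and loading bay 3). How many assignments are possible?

27240

Let Aᵢ (for i ∈ {1, 2, 3}) be the placements that put person i in their forbidden loading bay. Any j of these fix j positions, leaving (8−j)! ways to fill the rest, and there are C(3,j) ways to pick which j.
By inclusion–exclusion, the number of valid placements is Σ_{j=0}^{3} (−1)^j C(3,j)·(8−j)!.
Computing: 40320 − 15120 + 2160 − 120 = 27240.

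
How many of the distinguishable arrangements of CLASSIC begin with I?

With the first slot taken by I, it remains to arrange the other 6 letters (CLASSC).
Those 6 letters have C appearing twice and S appearing twice, giving (6)!/(2!·2!) = 180.

180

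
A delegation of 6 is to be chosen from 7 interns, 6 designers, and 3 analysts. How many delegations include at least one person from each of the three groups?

6006

Unrestricted: C(16,6) = 8008 ways to pick any 6 of the 16.
Selections missing a whole group: no interns → C(9,6) = 84; no designers → C(10,6) = 210; no analysts → C(13,6) = 1716.
Add back selections omitting two groups (i.e. drawn from a single group): C(7,6) + C(6,6) + C(3,6) = 8.
By inclusion–exclusion: 8008 − 2010 + 8 = 6006.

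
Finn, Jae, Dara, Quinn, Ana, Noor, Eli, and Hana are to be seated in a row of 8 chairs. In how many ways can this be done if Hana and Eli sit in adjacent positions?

10080

Place the 6 others and the Hana-Eli pair as 7 objects in a line; the pair has 2 internal arrangements.
So the count is 2·(7)! = 10080.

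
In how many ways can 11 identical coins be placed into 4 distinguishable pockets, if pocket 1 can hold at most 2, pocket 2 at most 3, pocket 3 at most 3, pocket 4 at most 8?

Ignoring the caps, the number of non-negative solutions to x_1+…+x_4 = 11 is C(14,3) = 364.
Subtract solutions that violate a single cap (substitute x_i' = x_i − (cap_i+1)): x_1 ≥ 3 gives C(11,3) = 165; x_2 ≥ 4 gives C(10,3) = 120; x_3 ≥ 4 gives C(10,3) = 120; x_4 ≥ 9 gives C(5,3) = 10. Together 415.
Add back pairs where two caps are both exceeded: 35 + 35 + 0 + 20 + 0 + 0 = 90.
Subtract triples: 1 + 0 + 0 + 0 = 1.
By inclusion–exclusion the count is 364 − 415 + 90 − 1 = 38.

38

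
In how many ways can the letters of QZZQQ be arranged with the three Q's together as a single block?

3

Treat the 3 copies of Q as a single block. The multiset to arrange is then {QQQ, Z, Z}, 3 items in all.
That gives (3)!/(2!) = 3 arrangements.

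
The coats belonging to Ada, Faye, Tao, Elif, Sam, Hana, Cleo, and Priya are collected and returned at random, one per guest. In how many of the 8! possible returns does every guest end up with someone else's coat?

This is the derangement count D_8: permutations of 8 items with no fixed point.
By inclusion–exclusion this is Σ_{j=0}^{8} (−1)^j C(8,j)·(8−j)!.
Computing: 40320 − 40320 + 20160 − 6720 + 1680 − 336 + 56 − 8 + 1 = 14833.

14833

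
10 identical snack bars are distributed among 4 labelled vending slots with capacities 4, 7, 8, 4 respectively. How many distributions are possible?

161

By stars and bars, unrestricted non-negative solutions to x_1+…+x_4 = 10 number C(10+3,3) = 286.
Subtract solutions that violate a single cap (substitute x_i' = x_i − (cap_i+1)): x_1 ≥ 5 gives C(8,3) = 56; x_2 ≥ 8 gives C(5,3) = 10; x_3 ≥ 9 gives C(4,3) = 4; x_4 ≥ 5 gives C(8,3) = 56. Together 126.
Add back pairs where two caps are both exceeded: 0 + 0 + 1 + 0 + 0 + 0 = 1.
By inclusion–exclusion the count is 286 − 126 + 1 = 161.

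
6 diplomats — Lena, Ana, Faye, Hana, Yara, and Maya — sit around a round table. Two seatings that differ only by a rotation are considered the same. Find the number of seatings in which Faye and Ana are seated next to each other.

48

Treat {Faye, Ana} as one unit (2 internal orders) and seat the resulting 5 units around the table: (4)! circular arrangements.
So 2 × (4)! = 2 × 24 = 48.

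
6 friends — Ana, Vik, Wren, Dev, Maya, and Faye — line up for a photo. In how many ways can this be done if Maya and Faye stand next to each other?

Glue Maya and Faye into one block (2 internal orders), leaving 5 units to arrange in a row.
So the count is 2·(5)! = 240.

240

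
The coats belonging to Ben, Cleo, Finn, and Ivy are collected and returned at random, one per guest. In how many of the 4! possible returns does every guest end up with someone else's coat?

9

Count assignments avoiding every fixed point. For any j of the 4 guests fixed to their own coat, the other 4−j can be arranged in (4−j)! ways.
By inclusion–exclusion this is Σ_{j=0}^{4} (−1)^j C(4,j)·(4−j)!.
Computing: 24 − 24 + 12 − 4 + 1 = 9.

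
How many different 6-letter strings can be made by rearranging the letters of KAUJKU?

180

The 6 letters of KAUJKU have repeats: K appearing twice and U appearing twice.
So there are 6! / (2!·2!) = 180 distinguishable arrangements.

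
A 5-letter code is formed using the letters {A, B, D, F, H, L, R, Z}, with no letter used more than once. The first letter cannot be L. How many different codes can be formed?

The first letter has 8−1 = 7 choices (anything except L).
The remaining 4 letters are filled from the other 7 symbols without repetition: 7 × 6 × 5 × 4 = 840.
Total: 7 × 840 = 5880.

5880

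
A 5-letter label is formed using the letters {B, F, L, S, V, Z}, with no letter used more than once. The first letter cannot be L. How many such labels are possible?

The first letter has 6−1 = 5 choices (anything except L).
The remaining 4 letters are filled from the other 5 symbols without repetition: 5 × 4 × 3 × 2 = 120.
Total: 5 × 120 = 600.

600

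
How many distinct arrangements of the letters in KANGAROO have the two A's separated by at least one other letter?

7560

There are 8!/(2!·2!) = 10080 arrangements of KANGAROO in total.
Arrangements with the A's together: treat AA as one letter, giving (7)!/(2!) = 2520.
Hence 10080 − 2520 = 7560.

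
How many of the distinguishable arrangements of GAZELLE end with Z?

Fix Z in the last position and arrange the remaining 6 letters.
Those 6 letters have E appearing twice and L appearing twice, giving (6)!/(2!·2!) = 180.

180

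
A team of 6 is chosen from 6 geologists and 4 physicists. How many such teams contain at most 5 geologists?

209

Split by how many geologists are chosen (0 through 5).
Sum: C(6,0)·C(4,6) + C(6,1)·C(4,5) + C(6,2)·C(4,4) + C(6,3)·C(4,3) + C(6,4)·C(4,2) + C(6,5)·C(4,1) = 0 + 0 + 15 + 80 + 90 + 24 = 209.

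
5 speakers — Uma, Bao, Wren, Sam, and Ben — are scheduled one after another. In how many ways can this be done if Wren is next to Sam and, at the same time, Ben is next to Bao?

Treat {Wren,Sam} as one block (2 orders) and {Ben,Bao} as another (2 orders).
That leaves 3 units to arrange: 2 × 2 × 3! = 4 × 6 = 24.

24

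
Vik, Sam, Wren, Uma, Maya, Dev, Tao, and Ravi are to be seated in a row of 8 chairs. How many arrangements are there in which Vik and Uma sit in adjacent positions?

Place the 6 others and the Vik-Uma pair as 7 objects in a line; the pair has 2 internal arrangements.
So the count is 2·(7)! = 10080.

10080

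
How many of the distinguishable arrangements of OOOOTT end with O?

10

With the last slot taken by O, it remains to arrange the other 5 letters (OOOTT).
Those 5 letters have O appearing 3 times and T appearing twice, giving (5)!/(3!·2!) = 10.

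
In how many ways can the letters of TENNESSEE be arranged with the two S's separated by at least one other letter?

2940

Total arrangements of TENNESSEE: 9!/(4!·2!·2!) = 3780.
If the two S's are adjacent, glue them into one block, leaving 8 items to arrange: (8)!/(4!·2!) = 840 ways.
Hence 3780 − 840 = 2940.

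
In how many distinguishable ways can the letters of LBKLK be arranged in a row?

The 5 letters of LBKLK have repeats: K appearing twice and L appearing twice.
So there are 5! / (2!·2!) = 30 distinguishable arrangements.

30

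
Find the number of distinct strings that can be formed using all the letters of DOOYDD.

DOOYDD has 6 letters with D appearing 3 times and O appearing twice.
Dividing 6! = 720 by 3!·2! = 12 for the repeated letters gives 60.

60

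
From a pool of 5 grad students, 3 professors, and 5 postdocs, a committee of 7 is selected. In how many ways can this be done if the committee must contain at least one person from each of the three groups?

1580

Unrestricted: C(13,7) = 1716 ways to pick any 7 of the 13.
Selections missing a whole group: no grad students → C(8,7) = 8; no professors → C(10,7) = 120; no postdocs → C(8,7) = 8.
Add back selections omitting two groups (i.e. drawn from a single group): C(5,7) + C(3,7) + C(5,7) = 0.
By inclusion–exclusion: 1716 − 136 + 0 = 1580.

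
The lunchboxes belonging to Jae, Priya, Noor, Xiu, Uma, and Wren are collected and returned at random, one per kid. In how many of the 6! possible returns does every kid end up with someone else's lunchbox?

265

Count assignments avoiding every fixed point. For any j of the 6 kids fixed to their own lunchbox, the other 6−j can be arranged in (6−j)! ways.
By inclusion–exclusion this is Σ_{j=0}^{6} (−1)^j C(6,j)·(6−j)!.
Computing: 720 − 720 + 360 − 120 + 30 − 6 + 1 = 265.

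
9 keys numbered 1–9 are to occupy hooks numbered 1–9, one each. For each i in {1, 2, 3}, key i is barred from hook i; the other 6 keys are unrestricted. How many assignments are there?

256320

Let Aᵢ (for i ∈ {1, 2, 3}) be the placements that put key i in its forbidden hook. Any j of these fix j positions, leaving (9−j)! ways to fill the rest, and there are C(3,j) ways to pick which j.
By inclusion–exclusion, the number of valid placements is Σ_{j=0}^{3} (−1)^j C(3,j)·(9−j)!.
Computing: 362880 − 120960 + 15120 − 720 = 256320.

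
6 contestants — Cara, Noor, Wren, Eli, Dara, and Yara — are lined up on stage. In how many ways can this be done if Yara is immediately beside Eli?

Place the 4 others and the Yara-Eli pair as 5 objects in a line; the pair has 2 internal arrangements.
That gives 2 × 5! = 2 × 120 = 240.

240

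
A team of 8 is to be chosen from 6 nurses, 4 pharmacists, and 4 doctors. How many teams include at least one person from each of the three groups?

Total 8-person selections from all 14: C(14,8) = 3003.
Subtract selections that omit an entire group: no nurses → C(8,8) = 1; no pharmacists → C(10,8) = 45; no doctors → C(10,8) = 45.
Add back selections omitting two groups (i.e. drawn from a single group): C(6,8) + C(4,8) + C(4,8) = 0.
By inclusion–exclusion: 3003 − 91 + 0 = 2912.

2912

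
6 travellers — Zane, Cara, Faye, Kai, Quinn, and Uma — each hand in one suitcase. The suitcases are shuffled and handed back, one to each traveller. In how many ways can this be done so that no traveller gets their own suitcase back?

This is the derangement count D_6: permutations of 6 items with no fixed point.
By inclusion–exclusion this is Σ_{j=0}^{6} (−1)^j C(6,j)·(6−j)!.
Computing: 720 − 720 + 360 − 120 + 30 − 6 + 1 = 265.

265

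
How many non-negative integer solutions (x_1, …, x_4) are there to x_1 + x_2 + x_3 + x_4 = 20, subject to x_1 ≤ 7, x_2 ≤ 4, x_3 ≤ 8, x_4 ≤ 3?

10

Without the upper bounds there are C(23,3) = 1771 ways to split 20 among 4 variables.
Subtract solutions that violate a single cap (substitute x_i' = x_i − (cap_i+1)): x_1 ≥ 8 gives C(15,3) = 455; x_2 ≥ 5 gives C(18,3) = 816; x_3 ≥ 9 gives C(14,3) = 364; x_4 ≥ 4 gives C(19,3) = 969. Together 2604.
Add back pairs where two caps are both exceeded: 120 + 20 + 165 + 84 + 364 + 120 = 873.
Subtract triples: 0 + 20 + 0 + 10 = 30.
By inclusion–exclusion the count is 1771 − 2604 + 873 − 30 = 10.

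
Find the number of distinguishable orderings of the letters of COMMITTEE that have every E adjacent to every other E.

Treat the 2 copies of E as a single block. The multiset to arrange is then {EE, C, I, M, M, O, T, T}, 8 items in all.
That gives (8)!/(2!·2!) = 10080 arrangements.

10080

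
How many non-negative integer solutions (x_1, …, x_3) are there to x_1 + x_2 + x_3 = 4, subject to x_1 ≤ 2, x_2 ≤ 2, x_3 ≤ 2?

By stars and bars, unrestricted non-negative solutions to x_1+…+x_3 = 4 number C(4+2,2) = 15.
Subtract solutions that violate a single cap (substitute x_i' = x_i − (cap_i+1)): x_1 ≥ 3 gives C(3,2) = 3; x_2 ≥ 3 gives C(3,2) = 3; x_3 ≥ 3 gives C(3,2) = 3. Together 9.
No two caps can be exceeded simultaneously, so the pair terms are all 0.
By inclusion–exclusion the count is 15 − 9 + 0 = 6.

6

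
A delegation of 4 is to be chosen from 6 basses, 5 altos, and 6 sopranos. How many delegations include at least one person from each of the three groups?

Unrestricted: C(17,4) = 2380 ways to pick any 4 of the 17.
Selections missing a whole group: no basses → C(11,4) = 330; no altos → C(12,4) = 495; no sopranos → C(11,4) = 330.
Add back selections omitting two groups (i.e. drawn from a single group): C(6,4) + C(5,4) + C(6,4) = 35.
By inclusion–exclusion: 2380 − 1155 + 35 = 1260.

1260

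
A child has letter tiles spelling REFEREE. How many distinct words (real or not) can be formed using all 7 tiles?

The 7 letters of REFEREE have repeats: E appearing 4 times and R appearing twice.
The number of distinct arrangements is 7!/(4!·2!) = 5040/48 = 105.

105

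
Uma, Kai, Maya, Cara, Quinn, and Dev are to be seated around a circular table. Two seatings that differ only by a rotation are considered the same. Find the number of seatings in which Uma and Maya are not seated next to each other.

All circular seatings of 6 people number (5)! = 120.
Those with Uma next to Maya: fuse the pair into one unit and seat 5 units around a circle — 2·(4)! = 48.
Subtracting, 120 − 48 = 72.

72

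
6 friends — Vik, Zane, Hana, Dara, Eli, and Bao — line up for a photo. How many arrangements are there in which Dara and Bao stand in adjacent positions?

Treat {Dara, Bao} as a single unit. There are 5 units to order, and the pair itself can be ordered 2 ways.
That gives 2 × 5! = 2 × 120 = 240.

240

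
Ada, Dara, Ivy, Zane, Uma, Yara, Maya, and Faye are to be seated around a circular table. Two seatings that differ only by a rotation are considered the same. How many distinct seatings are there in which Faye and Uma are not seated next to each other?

3600

Without the restriction there are (7)! = 5040 seatings.
Those with Faye next to Uma: fuse the pair into one unit and seat 7 units around a circle — 2·(6)! = 1440.
Subtracting, 5040 − 1440 = 3600.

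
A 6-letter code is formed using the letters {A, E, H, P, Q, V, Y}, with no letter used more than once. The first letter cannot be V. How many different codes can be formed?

4320

The first letter has 7−1 = 6 choices (anything except V).
The remaining 5 letters are filled from the other 6 symbols without repetition: 6 × 5 × 4 × 3 × 2 = 720.
Total: 6 × 720 = 4320.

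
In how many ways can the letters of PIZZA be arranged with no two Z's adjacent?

Total arrangements of PIZZA: 5!/(2!) = 60.
If the two Z's are adjacent, glue them into one block, leaving 4 items to arrange: (4)! = 24 ways.
Hence 60 − 24 = 36.

36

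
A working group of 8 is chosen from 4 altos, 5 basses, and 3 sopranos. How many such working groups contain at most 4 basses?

460

Split by how many basses are chosen (0 through 4).
Sum: C(5,0)·C(7,8) + C(5,1)·C(7,7) + C(5,2)·C(7,6) + C(5,3)·C(7,5) + C(5,4)·C(7,4) = 0 + 5 + 70 + 210 + 175 = 460.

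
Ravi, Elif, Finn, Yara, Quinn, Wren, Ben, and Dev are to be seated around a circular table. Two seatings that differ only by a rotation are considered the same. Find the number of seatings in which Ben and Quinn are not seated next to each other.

Without the restriction there are (7)! = 5040 seatings.
Those with Ben next to Quinn: fuse the pair into one unit and seat 7 units around a circle — 2·(6)! = 1440.
Subtracting, 5040 − 1440 = 3600.

3600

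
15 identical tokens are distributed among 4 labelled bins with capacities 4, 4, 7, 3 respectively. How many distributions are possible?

By stars and bars, unrestricted non-negative solutions to x_1+…+x_4 = 15 number C(15+3,3) = 816.
Subtract solutions that violate a single cap (substitute x_i' = x_i − (cap_i+1)): x_1 ≥ 5 gives C(13,3) = 286; x_2 ≥ 5 gives C(13,3) = 286; x_3 ≥ 8 gives C(10,3) = 120; x_4 ≥ 4 gives C(14,3) = 364. Together 1056.
Add back pairs where two caps are both exceeded: 56 + 10 + 84 + 10 + 84 + 20 = 264.
Subtract triples: 0 + 4 + 0 + 0 = 4.
By inclusion–exclusion the count is 816 − 1056 + 264 − 4 = 20.

20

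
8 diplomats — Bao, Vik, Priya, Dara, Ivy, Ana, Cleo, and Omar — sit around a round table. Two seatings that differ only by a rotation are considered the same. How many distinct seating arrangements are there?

Seat Bao anywhere (absorbing the rotational symmetry), then permute the other 7: (7)! = 5040.

5040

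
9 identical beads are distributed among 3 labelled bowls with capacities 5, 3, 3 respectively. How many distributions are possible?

6

Ignoring the caps, the number of non-negative solutions to x_1+…+x_3 = 9 is C(11,2) = 55.
Subtract solutions that violate a single cap (substitute x_i' = x_i − (cap_i+1)): x_1 ≥ 6 gives C(5,2) = 10; x_2 ≥ 4 gives C(7,2) = 21; x_3 ≥ 4 gives C(7,2) = 21. Together 52.
Add back pairs where two caps are both exceeded: 0 + 0 + 3 = 3.
By inclusion–exclusion the count is 55 − 52 + 3 = 6.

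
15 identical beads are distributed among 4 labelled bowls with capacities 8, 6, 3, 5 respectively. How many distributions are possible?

By stars and bars, unrestricted non-negative solutions to x_1+…+x_4 = 15 number C(15+3,3) = 816.
Subtract solutions that violate a single cap (substitute x_i' = x_i − (cap_i+1)): x_1 ≥ 9 gives C(9,3) = 84; x_2 ≥ 7 gives C(11,3) = 165; x_3 ≥ 4 gives C(14,3) = 364; x_4 ≥ 6 gives C(12,3) = 220. Together 833.
Add back pairs where two caps are both exceeded: 0 + 10 + 1 + 35 + 10 + 56 = 112.
By inclusion–exclusion the count is 816 − 833 + 112 = 95.

95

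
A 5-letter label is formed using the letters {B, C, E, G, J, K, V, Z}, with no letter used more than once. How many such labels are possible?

Choose and order 5 of the 8 symbols: the first letter has 8 options, the next 7, and so on down to 4.
8 × 7 × 6 × 5 × 4 = 6720.

6720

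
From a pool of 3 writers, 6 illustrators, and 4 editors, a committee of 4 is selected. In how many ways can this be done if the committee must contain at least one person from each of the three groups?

360

Total 4-person selections from all 13: C(13,4) = 715.
Selections missing a whole group: no writers → C(10,4) = 210; no illustrators → C(7,4) = 35; no editors → C(9,4) = 126.
Add back selections omitting two groups (i.e. drawn from a single group): C(3,4) + C(6,4) + C(4,4) = 16.
By inclusion–exclusion: 715 − 371 + 16 = 360.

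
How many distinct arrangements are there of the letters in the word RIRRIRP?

105

RIRRIRP has 7 letters with I appearing twice and R appearing 4 times.
Dividing 7! = 5040 by 4!·2! = 48 for the repeated letters gives 105.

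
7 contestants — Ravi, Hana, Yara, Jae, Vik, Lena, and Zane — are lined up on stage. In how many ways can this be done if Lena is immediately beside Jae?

Glue Lena and Jae into one block (2 internal orders), leaving 6 units to arrange in a row.
So the count is 2·(6)! = 1440.

1440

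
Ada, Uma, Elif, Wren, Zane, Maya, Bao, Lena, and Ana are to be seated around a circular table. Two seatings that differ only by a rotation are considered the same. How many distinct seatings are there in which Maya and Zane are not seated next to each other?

30240

All circular seatings of 9 people number (8)! = 40320.
Seatings with Maya beside Zane: treat them as a block with 2 internal orders, giving 2 × (7)! = 10080.
Subtracting, 40320 − 10080 = 30240.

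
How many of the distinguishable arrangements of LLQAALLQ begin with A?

105

With the first slot taken by A, it remains to arrange the other 7 letters (LLQALLQ).
Those 7 letters have L appearing 4 times and Q appearing twice, giving (7)!/(4!·2!) = 105.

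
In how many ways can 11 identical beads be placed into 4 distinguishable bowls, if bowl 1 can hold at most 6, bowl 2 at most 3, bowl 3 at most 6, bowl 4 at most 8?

166

By stars and bars, unrestricted non-negative solutions to x_1+…+x_4 = 11 number C(11+3,3) = 364.
Subtract solutions that violate a single cap (substitute x_i' = x_i − (cap_i+1)): x_1 ≥ 7 gives C(7,3) = 35; x_2 ≥ 4 gives C(10,3) = 120; x_3 ≥ 7 gives C(7,3) = 35; x_4 ≥ 9 gives C(5,3) = 10. Together 200.
Add back pairs where two caps are both exceeded: 1 + 0 + 0 + 1 + 0 + 0 = 2.
By inclusion–exclusion the count is 364 − 200 + 2 = 166.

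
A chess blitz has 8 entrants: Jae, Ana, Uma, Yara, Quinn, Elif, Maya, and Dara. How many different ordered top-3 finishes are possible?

There are 8 choices for 1st place, 7 for 2nd, and 6 for 3rd.
That gives 8 × 7 × 6 = 336.

336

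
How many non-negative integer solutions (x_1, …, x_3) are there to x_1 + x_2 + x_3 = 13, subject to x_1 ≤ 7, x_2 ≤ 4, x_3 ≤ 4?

6

Ignoring the caps, the number of non-negative solutions to x_1+…+x_3 = 13 is C(15,2) = 105.
Subtract solutions that violate a single cap (substitute x_i' = x_i − (cap_i+1)): x_1 ≥ 8 gives C(7,2) = 21; x_2 ≥ 5 gives C(10,2) = 45; x_3 ≥ 5 gives C(10,2) = 45. Together 111.
Add back pairs where two caps are both exceeded: 1 + 1 + 10 = 12.
By inclusion–exclusion the count is 105 − 111 + 12 = 6.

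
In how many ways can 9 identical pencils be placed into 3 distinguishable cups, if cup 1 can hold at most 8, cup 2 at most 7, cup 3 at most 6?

45

Without the upper bounds there are C(11,2) = 55 ways to split 9 among 3 cups.
Subtract solutions that violate a single cap (substitute x_i' = x_i − (cap_i+1)): x_1 ≥ 9 gives C(2,2) = 1; x_2 ≥ 8 gives C(3,2) = 3; x_3 ≥ 7 gives C(4,2) = 6. Together 10.
No two caps can be exceeded simultaneously, so the pair terms are all 0.
By inclusion–exclusion the count is 55 − 10 + 0 = 45.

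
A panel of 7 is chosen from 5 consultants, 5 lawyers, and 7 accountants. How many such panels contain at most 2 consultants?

Split by how many consultants are chosen (0 through 2).
Sum: C(5,0)·C(12,7) + C(5,1)·C(12,6) + C(5,2)·C(12,5) = 792 + 4620 + 7920 = 13332.

13332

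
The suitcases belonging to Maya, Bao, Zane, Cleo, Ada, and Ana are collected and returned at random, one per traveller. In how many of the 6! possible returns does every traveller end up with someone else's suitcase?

Count assignments avoiding every fixed point. For any j of the 6 travellers fixed to their own suitcase, the other 6−j can be arranged in (6−j)! ways.
By inclusion–exclusion this is Σ_{j=0}^{6} (−1)^j C(6,j)·(6−j)!.
Computing: 720 − 720 + 360 − 120 + 30 − 6 + 1 = 265.

265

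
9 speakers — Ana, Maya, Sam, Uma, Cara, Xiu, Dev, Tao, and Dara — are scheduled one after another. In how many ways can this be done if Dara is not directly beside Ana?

282240

There are 9! = 362880 arrangements in all. If Dara and Ana are adjacent, merging them into one block gives 2·(8)! = 80640 arrangements.
Complementary counting: 362880 − 80640 = 282240.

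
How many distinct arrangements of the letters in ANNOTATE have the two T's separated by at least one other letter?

3780

Total arrangements of ANNOTATE: 8!/(2!·2!·2!) = 5040.
If the two T's are adjacent, glue them into one block, leaving 7 items to arrange: (7)!/(2!·2!) = 1260 ways.
Subtracting, 5040 − 1260 = 3780 arrangements keep the T's apart.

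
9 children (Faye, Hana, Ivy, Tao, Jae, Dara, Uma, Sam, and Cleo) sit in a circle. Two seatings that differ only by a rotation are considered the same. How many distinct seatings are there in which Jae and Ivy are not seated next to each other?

Without the restriction there are (8)! = 40320 seatings.
Seatings with Jae beside Ivy: treat them as a block with 2 internal orders, giving 2 × (7)! = 10080.
Subtracting, 40320 − 10080 = 30240.

30240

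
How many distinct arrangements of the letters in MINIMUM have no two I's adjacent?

300

Total arrangements of MINIMUM: 7!/(3!·2!) = 420.
Arrangements with the I's together: treat II as one letter, giving (6)!/(3!) = 120.
Hence 420 − 120 = 300.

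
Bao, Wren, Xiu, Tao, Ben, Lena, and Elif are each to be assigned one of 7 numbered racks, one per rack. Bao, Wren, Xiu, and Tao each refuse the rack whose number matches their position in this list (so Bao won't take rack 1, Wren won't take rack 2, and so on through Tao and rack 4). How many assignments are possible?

2790

Let Aᵢ (for 1 ≤ i ≤ 4) be the placements that put person i in their forbidden rack. Any j of these fix j positions, leaving (7−j)! ways to fill the rest, and there are C(4,j) ways to pick which j.
By inclusion–exclusion, the number of valid placements is Σ_{j=0}^{4} (−1)^j C(4,j)·(7−j)!.
Computing: 5040 − 2880 + 720 − 96 + 6 = 2790.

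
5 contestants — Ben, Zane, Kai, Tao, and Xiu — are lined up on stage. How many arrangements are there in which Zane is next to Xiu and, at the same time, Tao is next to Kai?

Treat {Zane,Xiu} as one block (2 orders) and {Tao,Kai} as another (2 orders).
That leaves 3 units to arrange: 2 × 2 × 3! = 4 × 6 = 24.

24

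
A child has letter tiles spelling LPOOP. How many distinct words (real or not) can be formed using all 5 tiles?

30

Letter multiplicities in LPOOP: L×1, O×2, P×2.
So there are 5! / (2!·2!) = 30 distinguishable arrangements.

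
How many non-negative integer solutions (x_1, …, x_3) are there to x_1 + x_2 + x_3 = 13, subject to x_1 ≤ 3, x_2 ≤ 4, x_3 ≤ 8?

Ignoring the caps, the number of non-negative solutions to x_1+…+x_3 = 13 is C(15,2) = 105.
Subtract solutions that violate a single cap (substitute x_i' = x_i − (cap_i+1)): x_1 ≥ 4 gives C(11,2) = 55; x_2 ≥ 5 gives C(10,2) = 45; x_3 ≥ 9 gives C(6,2) = 15. Together 115.
Add back pairs where two caps are both exceeded: 15 + 1 + 0 = 16.
By inclusion–exclusion the count is 105 − 115 + 16 = 6.

6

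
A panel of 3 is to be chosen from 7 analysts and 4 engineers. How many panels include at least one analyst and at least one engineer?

126

Total 3-person selections from all 11: C(11,3) = 165.
Selections missing a whole group: no analysts → C(4,3) = 4; no engineers → C(7,3) = 35.
Both groups omitted at once is impossible, so 165 − 39 = 126.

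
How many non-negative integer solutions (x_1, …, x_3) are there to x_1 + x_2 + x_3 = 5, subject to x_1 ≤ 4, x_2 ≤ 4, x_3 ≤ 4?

18

Without the upper bounds there are C(7,2) = 21 ways to split 5 among 3 variables.
Subtract solutions that violate a single cap (substitute x_i' = x_i − (cap_i+1)): x_1 ≥ 5 gives C(2,2) = 1; x_2 ≥ 5 gives C(2,2) = 1; x_3 ≥ 5 gives C(2,2) = 1. Together 3.
No two caps can be exceeded simultaneously, so the pair terms are all 0.
By inclusion–exclusion the count is 21 − 3 + 0 = 18.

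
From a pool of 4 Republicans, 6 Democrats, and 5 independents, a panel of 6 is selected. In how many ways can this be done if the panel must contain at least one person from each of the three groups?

With no constraint there are C(15,6) = 5005 possible selections.
Selections missing a whole group: no Republicans → C(11,6) = 462; no Democrats → C(9,6) = 84; no independents → C(10,6) = 210.
Add back selections omitting two groups (i.e. drawn from a single group): C(4,6) + C(6,6) + C(5,6) = 1.
By inclusion–exclusion: 5005 − 756 + 1 = 4250.

4250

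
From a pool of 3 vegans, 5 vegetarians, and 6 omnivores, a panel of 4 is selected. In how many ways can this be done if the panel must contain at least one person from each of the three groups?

495

Unrestricted: C(14,4) = 1001 ways to pick any 4 of the 14.
Subtract selections that omit an entire group: no vegans → C(11,4) = 330; no vegetarians → C(9,4) = 126; no omnivores → C(8,4) = 70.
Add back selections omitting two groups (i.e. drawn from a single group): C(3,4) + C(5,4) + C(6,4) = 20.
By inclusion–exclusion: 1001 − 526 + 20 = 495.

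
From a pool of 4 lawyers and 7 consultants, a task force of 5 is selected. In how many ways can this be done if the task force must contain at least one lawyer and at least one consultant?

With no constraint there are C(11,5) = 462 possible selections.
Subtract selections that omit an entire group: no lawyers → C(7,5) = 21; no consultants → C(4,5) = 0.
Both groups omitted at once is impossible, so 462 − 21 = 441.

441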